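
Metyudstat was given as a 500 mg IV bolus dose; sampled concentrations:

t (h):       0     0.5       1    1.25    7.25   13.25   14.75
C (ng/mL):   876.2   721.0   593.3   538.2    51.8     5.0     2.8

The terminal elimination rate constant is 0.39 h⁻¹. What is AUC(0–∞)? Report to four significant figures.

AUC = 2823 ng/mL·h

Trapezoidal AUC_0→14.75:
  [0→0.5]: (876.2+721.0)/2 × 0.5 = 399.3
  [0.5→1]: (721.0+593.3)/2 × 0.5 = 328.575
  [1→1.25]: (593.3+538.2)/2 × 0.25 = 141.4375
  [1.25→7.25]: (538.2+51.8)/2 × 6 = 1770.0
  [7.25→13.25]: (51.8+5.0)/2 × 6 = 170.4
  [13.25→14.75]: (5.0+2.8)/2 × 1.5 = 5.85
  Sum = 2815.5625 ng/mL·h
Extrapolated tail: C_last / k_e = 2.8 / 0.39 = 7.179
AUC_0→∞ = 2815.5625 + 7.179 = 2822.7415 ng/mL·h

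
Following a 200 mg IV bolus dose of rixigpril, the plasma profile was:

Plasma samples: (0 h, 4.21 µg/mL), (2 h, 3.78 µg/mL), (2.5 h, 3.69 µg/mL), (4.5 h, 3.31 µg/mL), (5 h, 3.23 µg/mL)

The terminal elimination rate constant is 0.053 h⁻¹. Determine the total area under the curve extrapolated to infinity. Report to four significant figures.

AUC = 79.44 µg/mL·h

Trapezoidal AUC_0→5:
  [0→2]: (4.21+3.78)/2 × 2 = 7.99
  [2→2.5]: (3.78+3.69)/2 × 0.5 = 1.8675
  [2.5→4.5]: (3.69+3.31)/2 × 2 = 7.0
  [4.5→5]: (3.31+3.23)/2 × 0.5 = 1.635
  Sum = 18.4925 µg/mL·h
Extrapolated tail: C_last / k_e = 3.23 / 0.053 = 60.943
AUC_0→∞ = 18.4925 + 60.943 = 79.4355 µg/mL·h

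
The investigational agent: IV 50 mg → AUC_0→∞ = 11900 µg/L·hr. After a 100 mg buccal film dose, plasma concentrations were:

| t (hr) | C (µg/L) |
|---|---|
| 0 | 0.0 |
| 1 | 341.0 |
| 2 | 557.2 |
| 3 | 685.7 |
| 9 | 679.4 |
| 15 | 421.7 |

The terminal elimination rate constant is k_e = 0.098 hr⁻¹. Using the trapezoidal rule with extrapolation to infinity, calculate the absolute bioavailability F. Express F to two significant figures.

F = 0.54

Trapezoidal AUC_0→15 (buccal film):
  [0→1]: (0.0+341.0)/2 × 1 = 170.5
  [1→2]: (341.0+557.2)/2 × 1 = 449.1
  [2→3]: (557.2+685.7)/2 × 1 = 621.45
  [3→9]: (685.7+679.4)/2 × 6 = 4095.3
  [9→15]: (679.4+421.7)/2 × 6 = 3303.3
  Sum = 8639.65 µg/L·hr
Tail: C_last/k_e = 421.7/0.098 = 4303.061
AUC_0→∞ (buccal film) = 8639.65 + 4303.061 = 12942.711 µg/L·hr
F = (AUC_ev/D_ev)/(AUC_iv/D_iv) = (12942.711/100)/(11900/50) = 129.42711/238 = 0.5438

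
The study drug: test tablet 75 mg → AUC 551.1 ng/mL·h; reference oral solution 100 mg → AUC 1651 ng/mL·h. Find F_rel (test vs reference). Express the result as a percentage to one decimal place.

F_rel = 44.5%

F_rel = (AUC_test/D_test) / (AUC_ref/D_ref)
      = (551.1/75) / (1651/100)
      = 7.348 / 16.51 = 0.4451 = 44.51%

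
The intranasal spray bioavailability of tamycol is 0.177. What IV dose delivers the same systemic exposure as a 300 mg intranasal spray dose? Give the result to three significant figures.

Systemic exposure from an extravascular dose = F × D_ev, so the equivalent IV dose is F × D_ev.
D_iv = F × D_ev = 0.177 × 300 = 53.1 mg

D_iv = 53.1 mg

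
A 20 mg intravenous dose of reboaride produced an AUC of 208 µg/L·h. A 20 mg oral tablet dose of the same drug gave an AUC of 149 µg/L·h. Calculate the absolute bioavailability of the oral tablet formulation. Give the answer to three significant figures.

F = (AUC_ev / D_ev) / (AUC_iv / D_iv)
  = (149/20) / (208/20)
  = 7.45 / 10.4 = 0.7163

F = 0.716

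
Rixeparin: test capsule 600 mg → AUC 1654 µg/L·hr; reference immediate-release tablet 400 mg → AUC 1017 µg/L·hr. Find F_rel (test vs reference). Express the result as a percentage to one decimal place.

F_rel = 108.4%

F_rel = (AUC_test/D_test) / (AUC_ref/D_ref)
      = (1654/600) / (1017/400)
      = 2.75667 / 2.5425 = 1.0842 = 108.42%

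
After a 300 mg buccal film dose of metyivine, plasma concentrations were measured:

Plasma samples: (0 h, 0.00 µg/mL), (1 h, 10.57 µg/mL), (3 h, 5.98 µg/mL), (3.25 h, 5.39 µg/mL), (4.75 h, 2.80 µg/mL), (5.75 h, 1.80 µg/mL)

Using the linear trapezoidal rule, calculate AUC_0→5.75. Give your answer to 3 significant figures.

AUC = 31.7 µg/mL·h

Trapezoidal AUC_0→5.75:
  [0→1]: (0.00+10.57)/2 × 1 = 5.285
  [1→3]: (10.57+5.98)/2 × 2 = 16.55
  [3→3.25]: (5.98+5.39)/2 × 0.25 = 1.42125
  [3.25→4.75]: (5.39+2.80)/2 × 1.5 = 6.1425
  [4.75→5.75]: (2.80+1.80)/2 × 1 = 2.3
  Sum = 31.69875 µg/mL·h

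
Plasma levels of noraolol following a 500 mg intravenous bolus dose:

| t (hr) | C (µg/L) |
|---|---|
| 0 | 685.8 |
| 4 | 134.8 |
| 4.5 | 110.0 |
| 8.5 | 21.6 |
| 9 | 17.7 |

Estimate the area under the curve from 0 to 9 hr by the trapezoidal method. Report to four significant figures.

AUC = 1975 µg/L·hr

Trapezoidal AUC_0→9:
  [0→4]: (685.8+134.8)/2 × 4 = 1641.2
  [4→4.5]: (134.8+110.0)/2 × 0.5 = 61.2
  [4.5→8.5]: (110.0+21.6)/2 × 4 = 263.2
  [8.5→9]: (21.6+17.7)/2 × 0.5 = 9.825
  Sum = 1975.425 µg/L·hr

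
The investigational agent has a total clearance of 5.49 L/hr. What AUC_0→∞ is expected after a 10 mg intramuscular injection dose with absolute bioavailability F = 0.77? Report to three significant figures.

AUC_0→∞ = F × Dose / CL
        = 0.77 × 10 / 5.49 = 1.40255 mg/L·hr

AUC = 1.40 mg/L·hr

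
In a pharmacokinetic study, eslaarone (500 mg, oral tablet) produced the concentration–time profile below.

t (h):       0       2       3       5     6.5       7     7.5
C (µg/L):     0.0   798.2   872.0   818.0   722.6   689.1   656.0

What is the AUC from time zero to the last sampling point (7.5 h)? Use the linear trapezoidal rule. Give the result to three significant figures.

AUC = 5170 µg/L·h

Trapezoidal AUC_0→7.5:
  [0→2]: (0.0+798.2)/2 × 2 = 798.2
  [2→3]: (798.2+872.0)/2 × 1 = 835.1
  [3→5]: (872.0+818.0)/2 × 2 = 1690.0
  [5→6.5]: (818.0+722.6)/2 × 1.5 = 1155.45
  [6.5→7]: (722.6+689.1)/2 × 0.5 = 352.925
  [7→7.5]: (689.1+656.0)/2 × 0.5 = 336.275
  Sum = 5167.95 µg/L·h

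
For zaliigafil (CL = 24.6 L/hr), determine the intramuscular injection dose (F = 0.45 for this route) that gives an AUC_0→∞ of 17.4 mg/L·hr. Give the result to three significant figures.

Dose = 951 mg

Dose = CL × AUC_0→∞ / F
     = 24.6 × 17.4 / 0.45 = 951.2 mg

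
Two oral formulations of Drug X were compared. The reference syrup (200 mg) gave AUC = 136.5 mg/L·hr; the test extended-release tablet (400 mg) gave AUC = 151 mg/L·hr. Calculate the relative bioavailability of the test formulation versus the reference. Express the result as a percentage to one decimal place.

F_rel = 55.3%

F_rel = (AUC_test/D_test) / (AUC_ref/D_ref)
      = (151/400) / (136.5/200)
      = 0.3775 / 0.6825 = 0.5531 = 55.31%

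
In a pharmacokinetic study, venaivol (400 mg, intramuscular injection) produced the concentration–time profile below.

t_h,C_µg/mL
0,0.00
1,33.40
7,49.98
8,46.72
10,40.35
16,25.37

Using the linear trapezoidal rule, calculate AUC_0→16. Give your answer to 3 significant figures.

Trapezoidal AUC_0→16:
  [0→1]: (0.00+33.40)/2 × 1 = 16.7
  [1→7]: (33.40+49.98)/2 × 6 = 250.14
  [7→8]: (49.98+46.72)/2 × 1 = 48.35
  [8→10]: (46.72+40.35)/2 × 2 = 87.07
  [10→16]: (40.35+25.37)/2 × 6 = 197.16
  Sum = 599.42 µg/mL·h

AUC = 599 µg/mL·h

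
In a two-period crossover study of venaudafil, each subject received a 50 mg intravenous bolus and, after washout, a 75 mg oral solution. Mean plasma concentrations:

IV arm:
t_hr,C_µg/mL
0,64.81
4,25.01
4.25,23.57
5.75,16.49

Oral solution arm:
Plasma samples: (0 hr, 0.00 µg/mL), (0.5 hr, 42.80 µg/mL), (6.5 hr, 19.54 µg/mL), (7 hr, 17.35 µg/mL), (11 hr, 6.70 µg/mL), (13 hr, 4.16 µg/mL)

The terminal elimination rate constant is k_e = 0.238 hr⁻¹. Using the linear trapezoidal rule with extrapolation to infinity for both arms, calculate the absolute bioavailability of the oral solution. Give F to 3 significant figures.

Trapezoidal AUC_0→5.75 (IV):
  [0→4]: (64.81+25.01)/2 × 4 = 179.64
  [4→4.25]: (25.01+23.57)/2 × 0.25 = 6.0725
  [4.25→5.75]: (23.57+16.49)/2 × 1.5 = 30.045
  Sum = 215.7575 µg/mL·hr
IV tail: 16.49/0.238 = 69.286; AUC_iv,0→∞ = 215.7575 + 69.286 = 285.0435 µg/mL·hr
Trapezoidal AUC_0→13 (oral solution):
  [0→0.5]: (0.00+42.80)/2 × 0.5 = 10.7
  [0.5→6.5]: (42.80+19.54)/2 × 6 = 187.02
  [6.5→7]: (19.54+17.35)/2 × 0.5 = 9.2225
  [7→11]: (17.35+6.70)/2 × 4 = 48.1
  [11→13]: (6.70+4.16)/2 × 2 = 10.86
  Sum = 265.9025 µg/mL·hr
oral solution tail: 4.16/0.238 = 17.479; AUC_ev,0→∞ = 265.9025 + 17.479 = 283.3815 µg/mL·hr
F = (AUC_ev/D_ev)/(AUC_iv/D_iv) = (283.3815/75)/(285.0435/50) = 3.77842/5.70087 = 0.6628

F = 0.663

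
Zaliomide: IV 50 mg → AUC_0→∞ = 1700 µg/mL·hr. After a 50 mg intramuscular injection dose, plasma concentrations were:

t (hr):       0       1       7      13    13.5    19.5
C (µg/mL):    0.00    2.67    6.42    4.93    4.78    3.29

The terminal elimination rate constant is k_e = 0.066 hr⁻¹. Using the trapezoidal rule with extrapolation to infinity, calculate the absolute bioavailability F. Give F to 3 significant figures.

Trapezoidal AUC_0→19.5 (intramuscular injection):
  [0→1]: (0.00+2.67)/2 × 1 = 1.335
  [1→7]: (2.67+6.42)/2 × 6 = 27.27
  [7→13]: (6.42+4.93)/2 × 6 = 34.05
  [13→13.5]: (4.93+4.78)/2 × 0.5 = 2.4275
  [13.5→19.5]: (4.78+3.29)/2 × 6 = 24.21
  Sum = 89.2925 µg/mL·hr
Tail: C_last/k_e = 3.29/0.066 = 49.848
AUC_0→∞ (intramuscular injection) = 89.2925 + 49.848 = 139.1405 µg/mL·hr
F = (AUC_ev/D_ev)/(AUC_iv/D_iv) = (139.1405/50)/(1700/50) = 2.78281/34 = 0.0818

F = 0.0818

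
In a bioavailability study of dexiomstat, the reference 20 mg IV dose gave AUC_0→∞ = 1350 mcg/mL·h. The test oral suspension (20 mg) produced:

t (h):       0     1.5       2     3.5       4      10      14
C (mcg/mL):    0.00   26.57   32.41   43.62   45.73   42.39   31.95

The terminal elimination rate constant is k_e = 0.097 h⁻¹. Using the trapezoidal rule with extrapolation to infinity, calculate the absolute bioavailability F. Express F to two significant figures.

F = 0.63

Trapezoidal AUC_0→14 (oral suspension):
  [0→1.5]: (0.00+26.57)/2 × 1.5 = 19.9275
  [1.5→2]: (26.57+32.41)/2 × 0.5 = 14.745
  [2→3.5]: (32.41+43.62)/2 × 1.5 = 57.0225
  [3.5→4]: (43.62+45.73)/2 × 0.5 = 22.3375
  [4→10]: (45.73+42.39)/2 × 6 = 264.36
  [10→14]: (42.39+31.95)/2 × 4 = 148.68
  Sum = 527.0725 mcg/mL·h
Tail: C_last/k_e = 31.95/0.097 = 329.381
AUC_0→∞ (oral suspension) = 527.0725 + 329.381 = 856.4535 mcg/mL·h
F = (AUC_ev/D_ev)/(AUC_iv/D_iv) = (856.4535/20)/(1350/20) = 42.822675/67.5 = 0.6344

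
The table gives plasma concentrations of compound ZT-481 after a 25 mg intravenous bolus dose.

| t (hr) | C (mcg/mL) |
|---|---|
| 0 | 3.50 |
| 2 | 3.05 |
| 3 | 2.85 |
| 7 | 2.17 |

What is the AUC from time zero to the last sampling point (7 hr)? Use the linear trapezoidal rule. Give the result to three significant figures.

Trapezoidal AUC_0→7:
  [0→2]: (3.50+3.05)/2 × 2 = 6.55
  [2→3]: (3.05+2.85)/2 × 1 = 2.95
  [3→7]: (2.85+2.17)/2 × 4 = 10.04
  Sum = 19.54 mcg/mL·hr

AUC = 19.5 mcg/mL·hr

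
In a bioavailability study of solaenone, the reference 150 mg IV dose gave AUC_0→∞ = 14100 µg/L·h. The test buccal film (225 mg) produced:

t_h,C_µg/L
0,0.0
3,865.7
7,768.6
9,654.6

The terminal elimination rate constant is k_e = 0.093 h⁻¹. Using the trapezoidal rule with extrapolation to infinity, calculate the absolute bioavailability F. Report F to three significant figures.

F = 0.616

Trapezoidal AUC_0→9 (buccal film):
  [0→3]: (0.0+865.7)/2 × 3 = 1298.55
  [3→7]: (865.7+768.6)/2 × 4 = 3268.6
  [7→9]: (768.6+654.6)/2 × 2 = 1423.2
  Sum = 5990.35 µg/L·h
Tail: C_last/k_e = 654.6/0.093 = 7038.710
AUC_0→∞ (buccal film) = 5990.35 + 7038.710 = 13029.06 µg/L·h
F = (AUC_ev/D_ev)/(AUC_iv/D_iv) = (13029.06/225)/(14100/150) = 57.9069/94 = 0.6160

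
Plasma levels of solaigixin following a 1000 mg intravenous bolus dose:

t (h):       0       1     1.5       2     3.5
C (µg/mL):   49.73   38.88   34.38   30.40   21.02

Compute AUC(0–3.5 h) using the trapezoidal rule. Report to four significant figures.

Trapezoidal AUC_0→3.5:
  [0→1]: (49.73+38.88)/2 × 1 = 44.305
  [1→1.5]: (38.88+34.38)/2 × 0.5 = 18.315
  [1.5→2]: (34.38+30.40)/2 × 0.5 = 16.195
  [2→3.5]: (30.40+21.02)/2 × 1.5 = 38.565
  Sum = 117.38 µg/mL·h

AUC = 117.4 µg/mL·h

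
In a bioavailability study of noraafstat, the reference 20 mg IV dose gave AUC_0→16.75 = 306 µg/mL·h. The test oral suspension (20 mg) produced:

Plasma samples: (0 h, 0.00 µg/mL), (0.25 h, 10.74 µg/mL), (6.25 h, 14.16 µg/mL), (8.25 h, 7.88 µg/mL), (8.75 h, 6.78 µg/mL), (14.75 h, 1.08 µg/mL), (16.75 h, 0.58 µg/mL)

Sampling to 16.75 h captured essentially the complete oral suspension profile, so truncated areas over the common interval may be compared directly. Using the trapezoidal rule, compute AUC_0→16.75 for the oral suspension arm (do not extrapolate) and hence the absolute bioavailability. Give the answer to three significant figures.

F = 0.415

Trapezoidal AUC_0→16.75 (oral suspension):
  [0→0.25]: (0.00+10.74)/2 × 0.25 = 1.3425
  [0.25→6.25]: (10.74+14.16)/2 × 6 = 74.7
  [6.25→8.25]: (14.16+7.88)/2 × 2 = 22.04
  [8.25→8.75]: (7.88+6.78)/2 × 0.5 = 3.665
  [8.75→14.75]: (6.78+1.08)/2 × 6 = 23.58
  [14.75→16.75]: (1.08+0.58)/2 × 2 = 1.66
  Sum = 126.9875 µg/mL·h
F = (AUC_ev/D_ev)/(AUC_iv/D_iv) = (126.9875/20)/(306/20) = 6.349375/15.3 = 0.4150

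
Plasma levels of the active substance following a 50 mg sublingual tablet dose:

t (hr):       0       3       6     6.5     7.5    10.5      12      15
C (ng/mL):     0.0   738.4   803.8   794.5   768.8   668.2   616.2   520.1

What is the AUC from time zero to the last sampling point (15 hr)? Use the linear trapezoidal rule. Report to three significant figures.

AUC = 9430 ng/mL·hr

Trapezoidal AUC_0→15:
  [0→3]: (0.0+738.4)/2 × 3 = 1107.6
  [3→6]: (738.4+803.8)/2 × 3 = 2313.3
  [6→6.5]: (803.8+794.5)/2 × 0.5 = 399.575
  [6.5→7.5]: (794.5+768.8)/2 × 1 = 781.65
  [7.5→10.5]: (768.8+668.2)/2 × 3 = 2155.5
  [10.5→12]: (668.2+616.2)/2 × 1.5 = 963.3
  [12→15]: (616.2+520.1)/2 × 3 = 1704.45
  Sum = 9425.375 ng/mL·hr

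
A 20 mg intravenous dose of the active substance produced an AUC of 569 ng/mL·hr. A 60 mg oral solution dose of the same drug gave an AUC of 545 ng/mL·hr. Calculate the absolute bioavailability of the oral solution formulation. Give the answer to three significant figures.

F = (AUC_ev / D_ev) / (AUC_iv / D_iv)
  = (545/60) / (569/20)
  = 9.08333 / 28.45 = 0.3193

F = 0.319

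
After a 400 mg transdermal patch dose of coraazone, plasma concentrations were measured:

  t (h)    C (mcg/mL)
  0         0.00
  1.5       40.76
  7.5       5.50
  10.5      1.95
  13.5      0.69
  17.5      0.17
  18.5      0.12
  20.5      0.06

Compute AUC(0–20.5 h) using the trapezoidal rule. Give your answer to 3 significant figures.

AUC = 187 mcg/mL·h

Trapezoidal AUC_0→20.5:
  [0→1.5]: (0.00+40.76)/2 × 1.5 = 30.57
  [1.5→7.5]: (40.76+5.50)/2 × 6 = 138.78
  [7.5→10.5]: (5.50+1.95)/2 × 3 = 11.175
  [10.5→13.5]: (1.95+0.69)/2 × 3 = 3.96
  [13.5→17.5]: (0.69+0.17)/2 × 4 = 1.72
  [17.5→18.5]: (0.17+0.12)/2 × 1 = 0.145
  [18.5→20.5]: (0.12+0.06)/2 × 2 = 0.18
  Sum = 186.53 mcg/mL·h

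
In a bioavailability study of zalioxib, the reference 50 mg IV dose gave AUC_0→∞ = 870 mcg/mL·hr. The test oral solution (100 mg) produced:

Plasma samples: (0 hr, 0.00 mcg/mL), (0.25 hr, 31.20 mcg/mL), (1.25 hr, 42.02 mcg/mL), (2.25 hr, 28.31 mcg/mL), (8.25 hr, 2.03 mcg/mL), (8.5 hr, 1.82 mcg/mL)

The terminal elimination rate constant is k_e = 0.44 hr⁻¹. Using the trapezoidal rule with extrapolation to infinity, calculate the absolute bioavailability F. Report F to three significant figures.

F = 0.0985

Trapezoidal AUC_0→8.5 (oral solution):
  [0→0.25]: (0.00+31.20)/2 × 0.25 = 3.9
  [0.25→1.25]: (31.20+42.02)/2 × 1 = 36.61
  [1.25→2.25]: (42.02+28.31)/2 × 1 = 35.165
  [2.25→8.25]: (28.31+2.03)/2 × 6 = 91.02
  [8.25→8.5]: (2.03+1.82)/2 × 0.25 = 0.48125
  Sum = 167.17625 mcg/mL·hr
Tail: C_last/k_e = 1.82/0.44 = 4.136
AUC_0→∞ (oral solution) = 167.17625 + 4.136 = 171.31225 mcg/mL·hr
F = (AUC_ev/D_ev)/(AUC_iv/D_iv) = (171.31225/100)/(870/50) = 1.7131225/17.4 = 0.0985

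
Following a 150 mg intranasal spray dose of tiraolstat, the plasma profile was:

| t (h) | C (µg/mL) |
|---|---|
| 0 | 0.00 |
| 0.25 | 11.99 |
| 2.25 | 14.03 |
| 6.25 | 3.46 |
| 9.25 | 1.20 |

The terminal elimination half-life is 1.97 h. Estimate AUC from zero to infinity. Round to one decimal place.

AUC = 72.9 µg/mL·h

Trapezoidal AUC_0→9.25:
  [0→0.25]: (0.00+11.99)/2 × 0.25 = 1.49875
  [0.25→2.25]: (11.99+14.03)/2 × 2 = 26.02
  [2.25→6.25]: (14.03+3.46)/2 × 4 = 34.98
  [6.25→9.25]: (3.46+1.20)/2 × 3 = 6.99
  Sum = 69.48875 µg/mL·h
k_e = ln2 / t½ = 0.693147 / 1.97 = 0.3519 h^-1
Extrapolated tail: C_last / k_e = 1.20 / 0.3519 = 3.410
AUC_0→∞ = 69.48875 + 3.410 = 72.89875 µg/mL·h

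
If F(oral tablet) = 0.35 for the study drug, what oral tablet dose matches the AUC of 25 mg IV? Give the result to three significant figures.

For equal systemic exposure: F × D_ev = D_iv
D_ev = D_iv / F = 25 / 0.35 = 71.4286 mg

D_oral = 71.4 mg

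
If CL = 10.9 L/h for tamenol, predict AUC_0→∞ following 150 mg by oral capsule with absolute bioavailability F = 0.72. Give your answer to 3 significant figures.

AUC_0→∞ = F × Dose / CL
        = 0.72 × 150 / 10.9 = 9.90826 mg/L·h

AUC = 9.91 mg/L·h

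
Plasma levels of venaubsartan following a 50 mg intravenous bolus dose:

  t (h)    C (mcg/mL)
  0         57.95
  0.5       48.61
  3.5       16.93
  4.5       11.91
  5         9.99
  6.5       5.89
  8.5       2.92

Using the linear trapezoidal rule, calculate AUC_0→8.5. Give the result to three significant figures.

AUC = 166 mcg/mL·h

Trapezoidal AUC_0→8.5:
  [0→0.5]: (57.95+48.61)/2 × 0.5 = 26.64
  [0.5→3.5]: (48.61+16.93)/2 × 3 = 98.31
  [3.5→4.5]: (16.93+11.91)/2 × 1 = 14.42
  [4.5→5]: (11.91+9.99)/2 × 0.5 = 5.475
  [5→6.5]: (9.99+5.89)/2 × 1.5 = 11.91
  [6.5→8.5]: (5.89+2.92)/2 × 2 = 8.81
  Sum = 165.565 mcg/mL·h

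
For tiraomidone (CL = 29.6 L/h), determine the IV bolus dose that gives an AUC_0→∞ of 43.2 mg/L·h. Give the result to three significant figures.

Dose = 1280 mg

Dose_iv = CL × AUC_0→∞
     = 29.6 × 43.2 = 1278.72 mg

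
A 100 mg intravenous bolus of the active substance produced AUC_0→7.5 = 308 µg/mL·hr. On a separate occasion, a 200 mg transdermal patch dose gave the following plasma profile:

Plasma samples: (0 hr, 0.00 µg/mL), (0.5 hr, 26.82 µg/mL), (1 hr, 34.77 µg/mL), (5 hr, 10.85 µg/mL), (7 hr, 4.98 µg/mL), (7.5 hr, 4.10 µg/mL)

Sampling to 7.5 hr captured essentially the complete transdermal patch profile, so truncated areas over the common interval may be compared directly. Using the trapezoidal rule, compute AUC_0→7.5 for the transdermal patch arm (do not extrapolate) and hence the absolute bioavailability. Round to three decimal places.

Trapezoidal AUC_0→7.5 (transdermal patch):
  [0→0.5]: (0.00+26.82)/2 × 0.5 = 6.705
  [0.5→1]: (26.82+34.77)/2 × 0.5 = 15.3975
  [1→5]: (34.77+10.85)/2 × 4 = 91.24
  [5→7]: (10.85+4.98)/2 × 2 = 15.83
  [7→7.5]: (4.98+4.10)/2 × 0.5 = 2.27
  Sum = 131.4425 µg/mL·hr
F = (AUC_ev/D_ev)/(AUC_iv/D_iv) = (131.4425/200)/(308/100) = 0.6572125/3.08 = 0.2134

F = 0.213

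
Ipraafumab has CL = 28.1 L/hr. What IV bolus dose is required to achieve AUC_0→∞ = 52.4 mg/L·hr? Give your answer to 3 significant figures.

Dose = 1470 mg

Dose_iv = CL × AUC_0→∞
     = 28.1 × 52.4 = 1472.44 mg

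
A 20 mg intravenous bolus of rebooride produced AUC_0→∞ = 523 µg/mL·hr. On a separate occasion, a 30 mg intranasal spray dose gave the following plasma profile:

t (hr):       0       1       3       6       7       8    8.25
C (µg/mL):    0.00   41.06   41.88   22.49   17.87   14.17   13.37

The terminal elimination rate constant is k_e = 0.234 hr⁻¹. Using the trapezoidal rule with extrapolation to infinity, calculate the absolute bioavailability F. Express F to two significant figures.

F = 0.38

Trapezoidal AUC_0→8.25 (intranasal spray):
  [0→1]: (0.00+41.06)/2 × 1 = 20.53
  [1→3]: (41.06+41.88)/2 × 2 = 82.94
  [3→6]: (41.88+22.49)/2 × 3 = 96.555
  [6→7]: (22.49+17.87)/2 × 1 = 20.18
  [7→8]: (17.87+14.17)/2 × 1 = 16.02
  [8→8.25]: (14.17+13.37)/2 × 0.25 = 3.4425
  Sum = 239.6675 µg/mL·hr
Tail: C_last/k_e = 13.37/0.234 = 57.137
AUC_0→∞ (intranasal spray) = 239.6675 + 57.137 = 296.8045 µg/mL·hr
F = (AUC_ev/D_ev)/(AUC_iv/D_iv) = (296.8045/30)/(523/20) = 9.89348/26.15 = 0.3783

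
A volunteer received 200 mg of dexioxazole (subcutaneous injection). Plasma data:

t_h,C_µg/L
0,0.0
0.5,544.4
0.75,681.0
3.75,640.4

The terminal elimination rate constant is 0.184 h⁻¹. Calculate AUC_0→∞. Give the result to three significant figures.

AUC = 5750 µg/L·h

Trapezoidal AUC_0→3.75:
  [0→0.5]: (0.0+544.4)/2 × 0.5 = 136.1
  [0.5→0.75]: (544.4+681.0)/2 × 0.25 = 153.175
  [0.75→3.75]: (681.0+640.4)/2 × 3 = 1982.1
  Sum = 2271.375 µg/L·h
Extrapolated tail: C_last / k_e = 640.4 / 0.184 = 3480.435
AUC_0→∞ = 2271.375 + 3480.435 = 5751.81 µg/L·h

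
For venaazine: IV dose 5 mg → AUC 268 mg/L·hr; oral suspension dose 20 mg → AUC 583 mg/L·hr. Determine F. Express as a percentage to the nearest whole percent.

F = 54%

F = (AUC_ev / D_ev) / (AUC_iv / D_iv)
  = (583/20) / (268/5)
  = 29.15 / 53.6 = 0.5438
  = 54.38%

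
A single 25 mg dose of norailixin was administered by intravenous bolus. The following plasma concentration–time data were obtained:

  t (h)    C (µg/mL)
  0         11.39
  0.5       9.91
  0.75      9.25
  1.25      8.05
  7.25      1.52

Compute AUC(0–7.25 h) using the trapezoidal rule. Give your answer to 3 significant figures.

Trapezoidal AUC_0→7.25:
  [0→0.5]: (11.39+9.91)/2 × 0.5 = 5.325
  [0.5→0.75]: (9.91+9.25)/2 × 0.25 = 2.395
  [0.75→1.25]: (9.25+8.05)/2 × 0.5 = 4.325
  [1.25→7.25]: (8.05+1.52)/2 × 6 = 28.71
  Sum = 40.755 µg/mL·h

AUC = 40.8 µg/mL·h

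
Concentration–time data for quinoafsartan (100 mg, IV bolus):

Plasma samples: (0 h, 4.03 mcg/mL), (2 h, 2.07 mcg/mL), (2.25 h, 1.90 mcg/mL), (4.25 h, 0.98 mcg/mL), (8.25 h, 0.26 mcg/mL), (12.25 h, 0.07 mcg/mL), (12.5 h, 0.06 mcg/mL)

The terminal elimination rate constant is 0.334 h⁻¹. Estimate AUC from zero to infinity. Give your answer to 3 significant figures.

AUC = 12.8 mcg/mL·h

Trapezoidal AUC_0→12.5:
  [0→2]: (4.03+2.07)/2 × 2 = 6.1
  [2→2.25]: (2.07+1.90)/2 × 0.25 = 0.49625
  [2.25→4.25]: (1.90+0.98)/2 × 2 = 2.88
  [4.25→8.25]: (0.98+0.26)/2 × 4 = 2.48
  [8.25→12.25]: (0.26+0.07)/2 × 4 = 0.66
  [12.25→12.5]: (0.07+0.06)/2 × 0.25 = 0.01625
  Sum = 12.6325 mcg/mL·h
Extrapolated tail: C_last / k_e = 0.06 / 0.334 = 0.180
AUC_0→∞ = 12.6325 + 0.180 = 12.8125 mcg/mL·h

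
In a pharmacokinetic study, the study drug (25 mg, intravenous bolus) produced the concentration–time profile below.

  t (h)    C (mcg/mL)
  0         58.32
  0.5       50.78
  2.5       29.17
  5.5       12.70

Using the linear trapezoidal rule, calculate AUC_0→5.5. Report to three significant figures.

AUC = 170 mcg/mL·h

Trapezoidal AUC_0→5.5:
  [0→0.5]: (58.32+50.78)/2 × 0.5 = 27.275
  [0.5→2.5]: (50.78+29.17)/2 × 2 = 79.95
  [2.5→5.5]: (29.17+12.70)/2 × 3 = 62.805
  Sum = 170.03 mcg/mL·h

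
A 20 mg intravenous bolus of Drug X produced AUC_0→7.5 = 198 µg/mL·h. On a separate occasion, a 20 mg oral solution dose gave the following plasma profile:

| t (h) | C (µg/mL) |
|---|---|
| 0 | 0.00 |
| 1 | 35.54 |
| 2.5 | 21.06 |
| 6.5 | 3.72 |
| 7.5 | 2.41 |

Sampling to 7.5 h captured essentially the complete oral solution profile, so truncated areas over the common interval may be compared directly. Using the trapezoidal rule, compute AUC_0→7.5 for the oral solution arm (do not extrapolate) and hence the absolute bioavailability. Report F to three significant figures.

F = 0.570

Trapezoidal AUC_0→7.5 (oral solution):
  [0→1]: (0.00+35.54)/2 × 1 = 17.77
  [1→2.5]: (35.54+21.06)/2 × 1.5 = 42.45
  [2.5→6.5]: (21.06+3.72)/2 × 4 = 49.56
  [6.5→7.5]: (3.72+2.41)/2 × 1 = 3.065
  Sum = 112.845 µg/mL·h
F = (AUC_ev/D_ev)/(AUC_iv/D_iv) = (112.845/20)/(198/20) = 5.64225/9.9 = 0.5699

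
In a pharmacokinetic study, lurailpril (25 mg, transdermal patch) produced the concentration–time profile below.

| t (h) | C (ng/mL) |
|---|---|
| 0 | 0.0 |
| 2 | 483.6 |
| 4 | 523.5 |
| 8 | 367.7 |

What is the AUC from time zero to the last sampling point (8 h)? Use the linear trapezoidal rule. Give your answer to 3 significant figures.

Trapezoidal AUC_0→8:
  [0→2]: (0.0+483.6)/2 × 2 = 483.6
  [2→4]: (483.6+523.5)/2 × 2 = 1007.1
  [4→8]: (523.5+367.7)/2 × 4 = 1782.4
  Sum = 3273.1 ng/mL·h

AUC = 3270 ng/mL·h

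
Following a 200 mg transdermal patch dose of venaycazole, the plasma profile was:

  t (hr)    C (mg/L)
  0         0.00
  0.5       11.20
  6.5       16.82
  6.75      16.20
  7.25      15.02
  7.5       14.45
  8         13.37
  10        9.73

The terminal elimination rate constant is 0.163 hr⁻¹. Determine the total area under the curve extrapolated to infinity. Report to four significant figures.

Trapezoidal AUC_0→10:
  [0→0.5]: (0.00+11.20)/2 × 0.5 = 2.8
  [0.5→6.5]: (11.20+16.82)/2 × 6 = 84.06
  [6.5→6.75]: (16.82+16.20)/2 × 0.25 = 4.1275
  [6.75→7.25]: (16.20+15.02)/2 × 0.5 = 7.805
  [7.25→7.5]: (15.02+14.45)/2 × 0.25 = 3.68375
  [7.5→8]: (14.45+13.37)/2 × 0.5 = 6.955
  [8→10]: (13.37+9.73)/2 × 2 = 23.1
  Sum = 132.53125 mg/L·hr
Extrapolated tail: C_last / k_e = 9.73 / 0.163 = 59.693
AUC_0→∞ = 132.53125 + 59.693 = 192.22425 mg/L·hr

AUC = 192.2 mg/L·hr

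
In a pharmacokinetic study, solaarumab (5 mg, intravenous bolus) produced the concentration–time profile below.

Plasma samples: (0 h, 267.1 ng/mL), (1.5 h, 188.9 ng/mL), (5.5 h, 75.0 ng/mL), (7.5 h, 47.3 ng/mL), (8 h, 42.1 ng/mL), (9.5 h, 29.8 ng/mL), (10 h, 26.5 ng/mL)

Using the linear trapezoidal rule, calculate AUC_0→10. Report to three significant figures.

AUC = 1080 ng/mL·h

Trapezoidal AUC_0→10:
  [0→1.5]: (267.1+188.9)/2 × 1.5 = 342.0
  [1.5→5.5]: (188.9+75.0)/2 × 4 = 527.8
  [5.5→7.5]: (75.0+47.3)/2 × 2 = 122.3
  [7.5→8]: (47.3+42.1)/2 × 0.5 = 22.35
  [8→9.5]: (42.1+29.8)/2 × 1.5 = 53.925
  [9.5→10]: (29.8+26.5)/2 × 0.5 = 14.075
  Sum = 1082.45 ng/mL·h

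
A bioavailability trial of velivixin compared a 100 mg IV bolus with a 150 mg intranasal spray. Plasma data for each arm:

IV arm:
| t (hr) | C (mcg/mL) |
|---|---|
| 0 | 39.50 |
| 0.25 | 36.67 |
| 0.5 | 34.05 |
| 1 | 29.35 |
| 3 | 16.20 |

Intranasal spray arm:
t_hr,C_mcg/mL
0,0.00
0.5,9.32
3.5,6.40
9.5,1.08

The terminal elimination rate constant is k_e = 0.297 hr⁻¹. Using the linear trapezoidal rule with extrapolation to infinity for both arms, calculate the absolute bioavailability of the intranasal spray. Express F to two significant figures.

Trapezoidal AUC_0→3 (IV):
  [0→0.25]: (39.50+36.67)/2 × 0.25 = 9.52125
  [0.25→0.5]: (36.67+34.05)/2 × 0.25 = 8.84
  [0.5→1]: (34.05+29.35)/2 × 0.5 = 15.85
  [1→3]: (29.35+16.20)/2 × 2 = 45.55
  Sum = 79.76125 mcg/mL·hr
IV tail: 16.20/0.297 = 54.545; AUC_iv,0→∞ = 79.76125 + 54.545 = 134.30625 mcg/mL·hr
Trapezoidal AUC_0→9.5 (intranasal spray):
  [0→0.5]: (0.00+9.32)/2 × 0.5 = 2.33
  [0.5→3.5]: (9.32+6.40)/2 × 3 = 23.58
  [3.5→9.5]: (6.40+1.08)/2 × 6 = 22.44
  Sum = 48.35 mcg/mL·hr
intranasal spray tail: 1.08/0.297 = 3.636; AUC_ev,0→∞ = 48.35 + 3.636 = 51.986 mcg/mL·hr
F = (AUC_ev/D_ev)/(AUC_iv/D_iv) = (51.986/150)/(134.30625/100) = 0.346573/1.3430625 = 0.2580

F = 0.26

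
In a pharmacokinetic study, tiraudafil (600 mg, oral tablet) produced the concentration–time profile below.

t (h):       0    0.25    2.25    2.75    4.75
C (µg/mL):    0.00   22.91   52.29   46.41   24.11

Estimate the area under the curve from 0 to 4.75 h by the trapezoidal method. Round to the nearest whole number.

AUC = 173 µg/mL·h

Trapezoidal AUC_0→4.75:
  [0→0.25]: (0.00+22.91)/2 × 0.25 = 2.86375
  [0.25→2.25]: (22.91+52.29)/2 × 2 = 75.2
  [2.25→2.75]: (52.29+46.41)/2 × 0.5 = 24.675
  [2.75→4.75]: (46.41+24.11)/2 × 2 = 70.52
  Sum = 173.25875 µg/mL·h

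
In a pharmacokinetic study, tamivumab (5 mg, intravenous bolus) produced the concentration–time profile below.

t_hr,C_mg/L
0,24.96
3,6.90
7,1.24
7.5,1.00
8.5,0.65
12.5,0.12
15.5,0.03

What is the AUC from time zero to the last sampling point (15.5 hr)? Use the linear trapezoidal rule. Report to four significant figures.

Trapezoidal AUC_0→15.5:
  [0→3]: (24.96+6.90)/2 × 3 = 47.79
  [3→7]: (6.90+1.24)/2 × 4 = 16.28
  [7→7.5]: (1.24+1.00)/2 × 0.5 = 0.56
  [7.5→8.5]: (1.00+0.65)/2 × 1 = 0.825
  [8.5→12.5]: (0.65+0.12)/2 × 4 = 1.54
  [12.5→15.5]: (0.12+0.03)/2 × 3 = 0.225
  Sum = 67.22 mg/L·hr

AUC = 67.22 mg/L·hr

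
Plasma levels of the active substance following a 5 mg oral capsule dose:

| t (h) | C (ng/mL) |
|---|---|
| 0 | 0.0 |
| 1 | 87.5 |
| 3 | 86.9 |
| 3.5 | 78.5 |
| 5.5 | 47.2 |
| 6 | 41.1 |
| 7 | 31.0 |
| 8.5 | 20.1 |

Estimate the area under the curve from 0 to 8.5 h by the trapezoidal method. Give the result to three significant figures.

Trapezoidal AUC_0→8.5:
  [0→1]: (0.0+87.5)/2 × 1 = 43.75
  [1→3]: (87.5+86.9)/2 × 2 = 174.4
  [3→3.5]: (86.9+78.5)/2 × 0.5 = 41.35
  [3.5→5.5]: (78.5+47.2)/2 × 2 = 125.7
  [5.5→6]: (47.2+41.1)/2 × 0.5 = 22.075
  [6→7]: (41.1+31.0)/2 × 1 = 36.05
  [7→8.5]: (31.0+20.1)/2 × 1.5 = 38.325
  Sum = 481.65 ng/mL·h

AUC = 482 ng/mL·h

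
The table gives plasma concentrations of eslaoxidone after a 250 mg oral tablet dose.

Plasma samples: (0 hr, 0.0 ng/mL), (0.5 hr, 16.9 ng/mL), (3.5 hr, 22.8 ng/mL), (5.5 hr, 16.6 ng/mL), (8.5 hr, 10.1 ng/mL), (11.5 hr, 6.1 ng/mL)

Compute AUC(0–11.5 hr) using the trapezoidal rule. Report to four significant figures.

AUC = 167.5 ng/mL·hr

Trapezoidal AUC_0→11.5:
  [0→0.5]: (0.0+16.9)/2 × 0.5 = 4.225
  [0.5→3.5]: (16.9+22.8)/2 × 3 = 59.55
  [3.5→5.5]: (22.8+16.6)/2 × 2 = 39.4
  [5.5→8.5]: (16.6+10.1)/2 × 3 = 40.05
  [8.5→11.5]: (10.1+6.1)/2 × 3 = 24.3
  Sum = 167.525 ng/mL·hr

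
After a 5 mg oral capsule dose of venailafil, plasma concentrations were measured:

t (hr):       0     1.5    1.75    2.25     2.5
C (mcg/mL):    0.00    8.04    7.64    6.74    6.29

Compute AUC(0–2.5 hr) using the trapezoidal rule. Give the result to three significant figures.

AUC = 13.2 mcg/mL·hr

Trapezoidal AUC_0→2.5:
  [0→1.5]: (0.00+8.04)/2 × 1.5 = 6.03
  [1.5→1.75]: (8.04+7.64)/2 × 0.25 = 1.96
  [1.75→2.25]: (7.64+6.74)/2 × 0.5 = 3.595
  [2.25→2.5]: (6.74+6.29)/2 × 0.25 = 1.62875
  Sum = 13.21375 mcg/mL·hr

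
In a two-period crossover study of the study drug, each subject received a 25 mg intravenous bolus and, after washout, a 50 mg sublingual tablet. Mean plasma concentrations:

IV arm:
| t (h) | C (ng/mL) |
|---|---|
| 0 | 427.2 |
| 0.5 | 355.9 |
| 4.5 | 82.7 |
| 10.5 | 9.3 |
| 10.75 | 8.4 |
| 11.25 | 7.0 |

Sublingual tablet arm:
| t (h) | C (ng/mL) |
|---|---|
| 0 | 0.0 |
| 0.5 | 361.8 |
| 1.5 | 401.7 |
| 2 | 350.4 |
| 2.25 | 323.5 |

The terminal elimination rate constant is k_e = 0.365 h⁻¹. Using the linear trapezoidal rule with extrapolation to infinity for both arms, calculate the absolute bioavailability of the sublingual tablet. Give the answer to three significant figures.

Trapezoidal AUC_0→11.25 (IV):
  [0→0.5]: (427.2+355.9)/2 × 0.5 = 195.775
  [0.5→4.5]: (355.9+82.7)/2 × 4 = 877.2
  [4.5→10.5]: (82.7+9.3)/2 × 6 = 276.0
  [10.5→10.75]: (9.3+8.4)/2 × 0.25 = 2.2125
  [10.75→11.25]: (8.4+7.0)/2 × 0.5 = 3.85
  Sum = 1355.0375 ng/mL·h
IV tail: 7.0/0.365 = 19.178; AUC_iv,0→∞ = 1355.0375 + 19.178 = 1374.2155 ng/mL·h
Trapezoidal AUC_0→2.25 (sublingual tablet):
  [0→0.5]: (0.0+361.8)/2 × 0.5 = 90.45
  [0.5→1.5]: (361.8+401.7)/2 × 1 = 381.75
  [1.5→2]: (401.7+350.4)/2 × 0.5 = 188.025
  [2→2.25]: (350.4+323.5)/2 × 0.25 = 84.2375
  Sum = 744.4625 ng/mL·h
sublingual tablet tail: 323.5/0.365 = 886.301; AUC_ev,0→∞ = 744.4625 + 886.301 = 1630.7635 ng/mL·h
F = (AUC_ev/D_ev)/(AUC_iv/D_iv) = (1630.7635/50)/(1374.2155/25) = 32.61527/54.96862 = 0.5933

F = 0.593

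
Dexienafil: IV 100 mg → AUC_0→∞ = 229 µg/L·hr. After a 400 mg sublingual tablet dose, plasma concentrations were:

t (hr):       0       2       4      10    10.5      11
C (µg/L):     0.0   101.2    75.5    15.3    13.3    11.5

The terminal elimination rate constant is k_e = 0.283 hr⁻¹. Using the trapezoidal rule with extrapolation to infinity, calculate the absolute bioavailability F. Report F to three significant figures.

Trapezoidal AUC_0→11 (sublingual tablet):
  [0→2]: (0.0+101.2)/2 × 2 = 101.2
  [2→4]: (101.2+75.5)/2 × 2 = 176.7
  [4→10]: (75.5+15.3)/2 × 6 = 272.4
  [10→10.5]: (15.3+13.3)/2 × 0.5 = 7.15
  [10.5→11]: (13.3+11.5)/2 × 0.5 = 6.2
  Sum = 563.65 µg/L·hr
Tail: C_last/k_e = 11.5/0.283 = 40.636
AUC_0→∞ (sublingual tablet) = 563.65 + 40.636 = 604.286 µg/L·hr
F = (AUC_ev/D_ev)/(AUC_iv/D_iv) = (604.286/400)/(229/100) = 1.510715/2.29 = 0.6597

F = 0.660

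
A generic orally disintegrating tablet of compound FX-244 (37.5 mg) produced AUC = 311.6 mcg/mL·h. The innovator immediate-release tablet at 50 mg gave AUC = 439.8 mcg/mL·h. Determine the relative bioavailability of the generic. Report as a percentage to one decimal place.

F_rel = 94.5%

F_rel = (AUC_test/D_test) / (AUC_ref/D_ref)
      = (311.6/37.5) / (439.8/50)
      = 8.30933 / 8.796 = 0.9447 = 94.47%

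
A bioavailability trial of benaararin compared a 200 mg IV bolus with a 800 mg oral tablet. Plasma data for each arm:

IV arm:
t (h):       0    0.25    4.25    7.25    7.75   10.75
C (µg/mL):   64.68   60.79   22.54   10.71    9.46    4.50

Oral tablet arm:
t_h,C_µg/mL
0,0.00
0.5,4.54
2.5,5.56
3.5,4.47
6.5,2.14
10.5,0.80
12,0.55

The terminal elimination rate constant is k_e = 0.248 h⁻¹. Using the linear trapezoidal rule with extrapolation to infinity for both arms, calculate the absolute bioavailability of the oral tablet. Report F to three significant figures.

Trapezoidal AUC_0→10.75 (IV):
  [0→0.25]: (64.68+60.79)/2 × 0.25 = 15.68375
  [0.25→4.25]: (60.79+22.54)/2 × 4 = 166.66
  [4.25→7.25]: (22.54+10.71)/2 × 3 = 49.875
  [7.25→7.75]: (10.71+9.46)/2 × 0.5 = 5.0425
  [7.75→10.75]: (9.46+4.50)/2 × 3 = 20.94
  Sum = 258.20125 µg/mL·h
IV tail: 4.50/0.248 = 18.145; AUC_iv,0→∞ = 258.20125 + 18.145 = 276.34625 µg/mL·h
Trapezoidal AUC_0→12 (oral tablet):
  [0→0.5]: (0.00+4.54)/2 × 0.5 = 1.135
  [0.5→2.5]: (4.54+5.56)/2 × 2 = 10.1
  [2.5→3.5]: (5.56+4.47)/2 × 1 = 5.015
  [3.5→6.5]: (4.47+2.14)/2 × 3 = 9.915
  [6.5→10.5]: (2.14+0.80)/2 × 4 = 5.88
  [10.5→12]: (0.80+0.55)/2 × 1.5 = 1.0125
  Sum = 33.0575 µg/mL·h
oral tablet tail: 0.55/0.248 = 2.218; AUC_ev,0→∞ = 33.0575 + 2.218 = 35.2755 µg/mL·h
F = (AUC_ev/D_ev)/(AUC_iv/D_iv) = (35.2755/800)/(276.34625/200) = 0.044094375/1.38173 = 0.0319

F = 0.0319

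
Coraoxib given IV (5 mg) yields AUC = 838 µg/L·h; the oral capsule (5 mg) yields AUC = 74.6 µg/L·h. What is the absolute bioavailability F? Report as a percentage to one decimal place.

F = (AUC_ev / D_ev) / (AUC_iv / D_iv)
  = (74.6/5) / (838/5)
  = 14.92 / 167.6 = 0.0890
  = 8.90%

F = 8.9%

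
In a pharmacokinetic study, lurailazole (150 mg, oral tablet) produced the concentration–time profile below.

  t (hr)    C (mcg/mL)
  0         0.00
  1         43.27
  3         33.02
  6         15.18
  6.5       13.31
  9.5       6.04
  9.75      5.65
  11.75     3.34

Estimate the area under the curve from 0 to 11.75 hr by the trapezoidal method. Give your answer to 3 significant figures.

AUC = 217 mcg/mL·hr

Trapezoidal AUC_0→11.75:
  [0→1]: (0.00+43.27)/2 × 1 = 21.635
  [1→3]: (43.27+33.02)/2 × 2 = 76.29
  [3→6]: (33.02+15.18)/2 × 3 = 72.3
  [6→6.5]: (15.18+13.31)/2 × 0.5 = 7.1225
  [6.5→9.5]: (13.31+6.04)/2 × 3 = 29.025
  [9.5→9.75]: (6.04+5.65)/2 × 0.25 = 1.46125
  [9.75→11.75]: (5.65+3.34)/2 × 2 = 8.99
  Sum = 216.82375 mcg/mL·hr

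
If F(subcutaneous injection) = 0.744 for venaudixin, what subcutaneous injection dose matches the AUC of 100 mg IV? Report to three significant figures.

D_subcutaneous = 134 mg

For equal systemic exposure: F × D_ev = D_iv
D_ev = D_iv / F = 100 / 0.744 = 134.409 mg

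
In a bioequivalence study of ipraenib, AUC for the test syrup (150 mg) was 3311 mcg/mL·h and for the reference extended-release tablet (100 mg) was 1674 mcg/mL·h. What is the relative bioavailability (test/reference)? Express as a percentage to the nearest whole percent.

F_rel = (AUC_test/D_test) / (AUC_ref/D_ref)
      = (3311/150) / (1674/100)
      = 22.0733 / 16.74 = 1.3186 = 131.86%

F_rel = 132%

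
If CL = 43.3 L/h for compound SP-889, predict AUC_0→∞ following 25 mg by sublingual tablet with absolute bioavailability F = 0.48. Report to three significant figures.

AUC_0→∞ = F × Dose / CL
        = 0.48 × 25 / 43.3 = 0.277136 mg/L·h

AUC = 0.277 mg/L·h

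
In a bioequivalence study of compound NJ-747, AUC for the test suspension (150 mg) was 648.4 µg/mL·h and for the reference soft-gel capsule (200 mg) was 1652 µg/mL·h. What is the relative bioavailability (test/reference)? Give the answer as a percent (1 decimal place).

F_rel = 52.3%

F_rel = (AUC_test/D_test) / (AUC_ref/D_ref)
      = (648.4/150) / (1652/200)
      = 4.32267 / 8.26 = 0.5233 = 52.33%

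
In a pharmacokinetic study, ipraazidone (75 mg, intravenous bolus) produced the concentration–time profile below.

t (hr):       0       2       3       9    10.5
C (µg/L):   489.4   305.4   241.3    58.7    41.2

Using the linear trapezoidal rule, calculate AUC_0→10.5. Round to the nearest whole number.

AUC = 2043 µg/L·hr

Trapezoidal AUC_0→10.5:
  [0→2]: (489.4+305.4)/2 × 2 = 794.8
  [2→3]: (305.4+241.3)/2 × 1 = 273.35
  [3→9]: (241.3+58.7)/2 × 6 = 900.0
  [9→10.5]: (58.7+41.2)/2 × 1.5 = 74.925
  Sum = 2043.075 µg/L·hr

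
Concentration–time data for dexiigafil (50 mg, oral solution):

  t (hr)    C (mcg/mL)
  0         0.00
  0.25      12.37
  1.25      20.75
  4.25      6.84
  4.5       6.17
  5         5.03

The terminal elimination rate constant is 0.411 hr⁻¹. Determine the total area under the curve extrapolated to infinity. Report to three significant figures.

AUC = 76.2 mcg/mL·hr

Trapezoidal AUC_0→5:
  [0→0.25]: (0.00+12.37)/2 × 0.25 = 1.54625
  [0.25→1.25]: (12.37+20.75)/2 × 1 = 16.56
  [1.25→4.25]: (20.75+6.84)/2 × 3 = 41.385
  [4.25→4.5]: (6.84+6.17)/2 × 0.25 = 1.62625
  [4.5→5]: (6.17+5.03)/2 × 0.5 = 2.8
  Sum = 63.9175 mcg/mL·hr
Extrapolated tail: C_last / k_e = 5.03 / 0.411 = 12.238
AUC_0→∞ = 63.9175 + 12.238 = 76.1555 mcg/mL·hr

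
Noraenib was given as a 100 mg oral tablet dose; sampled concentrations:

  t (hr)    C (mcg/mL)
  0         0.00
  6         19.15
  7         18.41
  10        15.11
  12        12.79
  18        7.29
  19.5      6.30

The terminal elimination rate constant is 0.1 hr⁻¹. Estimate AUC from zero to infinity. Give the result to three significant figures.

AUC = 288 mcg/mL·hr

Trapezoidal AUC_0→19.5:
  [0→6]: (0.00+19.15)/2 × 6 = 57.45
  [6→7]: (19.15+18.41)/2 × 1 = 18.78
  [7→10]: (18.41+15.11)/2 × 3 = 50.28
  [10→12]: (15.11+12.79)/2 × 2 = 27.9
  [12→18]: (12.79+7.29)/2 × 6 = 60.24
  [18→19.5]: (7.29+6.30)/2 × 1.5 = 10.1925
  Sum = 224.8425 mcg/mL·hr
Extrapolated tail: C_last / k_e = 6.30 / 0.1 = 63.000
AUC_0→∞ = 224.8425 + 63.000 = 287.8425 mcg/mL·hr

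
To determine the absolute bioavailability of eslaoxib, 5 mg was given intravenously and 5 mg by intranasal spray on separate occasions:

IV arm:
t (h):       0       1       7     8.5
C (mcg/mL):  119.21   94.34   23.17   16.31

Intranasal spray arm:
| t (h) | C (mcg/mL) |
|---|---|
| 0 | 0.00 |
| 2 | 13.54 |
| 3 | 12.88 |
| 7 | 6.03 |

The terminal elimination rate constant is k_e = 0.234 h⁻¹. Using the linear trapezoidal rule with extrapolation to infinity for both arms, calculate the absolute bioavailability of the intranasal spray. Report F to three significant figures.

F = 0.162

Trapezoidal AUC_0→8.5 (IV):
  [0→1]: (119.21+94.34)/2 × 1 = 106.775
  [1→7]: (94.34+23.17)/2 × 6 = 352.53
  [7→8.5]: (23.17+16.31)/2 × 1.5 = 29.61
  Sum = 488.915 mcg/mL·h
IV tail: 16.31/0.234 = 69.701; AUC_iv,0→∞ = 488.915 + 69.701 = 558.616 mcg/mL·h
Trapezoidal AUC_0→7 (intranasal spray):
  [0→2]: (0.00+13.54)/2 × 2 = 13.54
  [2→3]: (13.54+12.88)/2 × 1 = 13.21
  [3→7]: (12.88+6.03)/2 × 4 = 37.82
  Sum = 64.57 mcg/mL·h
intranasal spray tail: 6.03/0.234 = 25.769; AUC_ev,0→∞ = 64.57 + 25.769 = 90.339 mcg/mL·h
F = (AUC_ev/D_ev)/(AUC_iv/D_iv) = (90.339/5)/(558.616/5) = 18.0678/111.7232 = 0.1617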